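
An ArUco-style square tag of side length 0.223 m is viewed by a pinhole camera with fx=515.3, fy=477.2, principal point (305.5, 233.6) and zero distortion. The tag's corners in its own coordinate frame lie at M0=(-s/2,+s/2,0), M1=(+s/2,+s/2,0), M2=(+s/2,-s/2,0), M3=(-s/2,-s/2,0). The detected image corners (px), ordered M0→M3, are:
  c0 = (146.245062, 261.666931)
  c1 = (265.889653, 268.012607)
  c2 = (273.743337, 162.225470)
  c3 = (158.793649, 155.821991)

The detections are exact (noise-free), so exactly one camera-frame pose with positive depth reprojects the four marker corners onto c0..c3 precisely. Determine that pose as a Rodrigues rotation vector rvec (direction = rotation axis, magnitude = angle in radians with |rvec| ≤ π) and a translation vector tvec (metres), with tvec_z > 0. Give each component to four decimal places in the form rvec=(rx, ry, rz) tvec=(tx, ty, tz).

rvec=(-0.1754, -0.0180, 0.0569) tvec=(-0.1792, -0.0467, 0.9806)

Intrinsics K: fx=515.3, fy=477.2, cx=305.5, cy=233.6
Marker side s = 0.223 m; corners in marker frame (Z=0):
  M0 = (-0.1115, +0.1115, 0)
  M1 = (+0.1115, +0.1115, 0)
  M2 = (+0.1115, -0.1115, 0)
  M3 = (-0.1115, -0.1115, 0)
Detected image corners:
  c0 = (146.245062, 261.666931) px
  c1 = (265.889653, 268.012607) px
  c2 = (273.743337, 162.225470) px
  c3 = (158.793649, 155.821991) px
Planar DLT: solve 8×8 A·h = b for H (H[2,2]=1):
  H  [+528.57279 -83.38924 +211.35562]
  H  [+31.38418 +436.71525 +210.88437]
  H  [+0.01319 -0.17834 +1.00000]
B = K⁻¹H; ‖b₁‖=1.019747, ‖b₂‖=1.019747; λ = 2/(‖b₁‖+‖b₂‖) = 0.980635, sign → tz>0 ⇒ λ=+0.980635
r₁ = λ·B[:,0] = (+0.99822,+0.05816,+0.01294); r₂ = λ·B[:,1] = (-0.05501,+0.98305,-0.17489)
r₃ = r₁×r₂ = (-0.02289,+0.17386,+0.98450); SVD([r₁ r₂ r₃]) → R = UVᵀ:
  R  [+0.99822 -0.05501 -0.02289]
  R  [+0.05816 +0.98305 +0.17386]
  R  [+0.01294 -0.17489 +0.98450]
t = (-0.17916, -0.04668, +0.98064) m
tr R = 2.965778; θ = arccos((tr R − 1)/2) = 0.185258 rad = 10.614°
axis k = ((R−Rᵀ)₃₂, (R−Rᵀ)₁₃, (R−Rᵀ)₂₁) / (2 sinθ) = (-0.946665, -0.097252, +0.307194)
rvec = θ·k = (-0.175377, -0.018017, +0.056910)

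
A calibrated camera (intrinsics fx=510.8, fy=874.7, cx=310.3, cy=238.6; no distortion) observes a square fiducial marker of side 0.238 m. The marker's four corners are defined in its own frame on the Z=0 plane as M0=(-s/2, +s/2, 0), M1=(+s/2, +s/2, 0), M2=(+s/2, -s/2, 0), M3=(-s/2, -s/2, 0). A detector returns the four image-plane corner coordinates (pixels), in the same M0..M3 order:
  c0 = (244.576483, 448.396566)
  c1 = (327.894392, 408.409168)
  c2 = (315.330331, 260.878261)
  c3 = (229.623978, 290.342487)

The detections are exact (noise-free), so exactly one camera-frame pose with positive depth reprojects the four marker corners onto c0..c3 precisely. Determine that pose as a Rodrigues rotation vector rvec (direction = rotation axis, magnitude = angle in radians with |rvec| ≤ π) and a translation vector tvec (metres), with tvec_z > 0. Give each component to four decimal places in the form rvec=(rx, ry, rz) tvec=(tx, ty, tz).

rvec=(0.0599, -0.4246, -0.1624) tvec=(-0.0763, 0.1722, 1.3279)

Intrinsics K: fx=510.8, fy=874.7, cx=310.3, cy=238.6
Marker side s = 0.238 m; corners in marker frame (Z=0):
  M0 = (-0.1190, +0.1190, 0)
  M1 = (+0.1190, +0.1190, 0)
  M2 = (+0.1190, -0.1190, 0)
  M3 = (-0.1190, -0.1190, 0)
Detected image corners:
  c0 = (244.576483, 448.396566) px
  c1 = (327.894392, 408.409168) px
  c2 = (315.330331, 260.878261) px
  c3 = (229.623978, 290.342487) px
Planar DLT: solve 8×8 A·h = b for H (H[2,2]=1):
  H  [+440.27764 +76.92371 +280.94693]
  H  [-38.69847 +665.49932 +352.00429]
  H  [+0.30508 +0.06908 +1.00000]
B = K⁻¹H; ‖b₁‖=0.753073, ‖b₂‖=0.753073; λ = 2/(‖b₁‖+‖b₂‖) = 1.327893, sign → tz>0 ⇒ λ=+1.327893
r₁ = λ·B[:,0] = (+0.89846,-0.16926,+0.40511); r₂ = λ·B[:,1] = (+0.14425,+0.98528,+0.09173)
r₃ = r₁×r₂ = (-0.41468,-0.02398,+0.90965); SVD([r₁ r₂ r₃]) → R = UVᵀ:
  R  [+0.89846 +0.14425 -0.41468]
  R  [-0.16926 +0.98528 -0.02398]
  R  [+0.40511 +0.09173 +0.90965]
t = (-0.07631, +0.17216, +1.32789) m
tr R = 2.793397; θ = arccos((tr R − 1)/2) = 0.458543 rad = 26.273°
axis k = ((R−Rᵀ)₃₂, (R−Rᵀ)₁₃, (R−Rᵀ)₂₁) / (2 sinθ) = (+0.130705, -0.926018, -0.354128)
rvec = θ·k = (+0.059934, -0.424619, -0.162383)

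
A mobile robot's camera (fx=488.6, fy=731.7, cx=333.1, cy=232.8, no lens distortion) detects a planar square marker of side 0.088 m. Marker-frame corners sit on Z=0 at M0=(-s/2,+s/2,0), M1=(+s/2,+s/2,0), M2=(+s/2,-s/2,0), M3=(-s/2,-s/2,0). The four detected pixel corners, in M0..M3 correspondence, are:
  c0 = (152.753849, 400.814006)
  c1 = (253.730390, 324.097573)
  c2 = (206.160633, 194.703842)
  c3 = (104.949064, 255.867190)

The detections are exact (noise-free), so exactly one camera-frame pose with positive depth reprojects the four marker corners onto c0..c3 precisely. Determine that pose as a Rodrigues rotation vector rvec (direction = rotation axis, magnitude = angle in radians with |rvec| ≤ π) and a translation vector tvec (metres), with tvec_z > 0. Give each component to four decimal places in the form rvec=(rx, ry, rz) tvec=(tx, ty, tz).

Intrinsics K: fx=488.6, fy=731.7, cx=333.1, cy=232.8
Marker side s = 0.088 m; corners in marker frame (Z=0):
  M0 = (-0.0440, +0.0440, 0)
  M1 = (+0.0440, +0.0440, 0)
  M2 = (+0.0440, -0.0440, 0)
  M3 = (-0.0440, -0.0440, 0)
Detected image corners:
  c0 = (152.753849, 400.814006) px
  c1 = (253.730390, 324.097573) px
  c2 = (206.160633, 194.703842) px
  c3 = (104.949064, 255.867190) px
Planar DLT: solve 8×8 A·h = b for H (H[2,2]=1):
  H  [+1337.60057 +457.53015 +181.24578]
  H  [-472.34726 +1416.55622 +290.85649]
  H  [+1.05228 -0.46995 +1.00000]
B = K⁻¹H; ‖b₁‖=2.479861, ‖b₂‖=2.479861; λ = 2/(‖b₁‖+‖b₂‖) = 0.403248, sign → tz>0 ⇒ λ=+0.403248
r₁ = λ·B[:,0] = (+0.81466,-0.39532,+0.42433); r₂ = λ·B[:,1] = (+0.50680,+0.84097,-0.18951)
r₃ = r₁×r₂ = (-0.28193,+0.36943,+0.88546); SVD([r₁ r₂ r₃]) → R = UVᵀ:
  R  [+0.81466 +0.50680 -0.28193]
  R  [-0.39532 +0.84097 +0.36943]
  R  [+0.42433 -0.18951 +0.88546]
t = (-0.12533, +0.03200, +0.40325) m
tr R = 2.541087; θ = arccos((tr R − 1)/2) = 0.691103 rad = 39.597°
axis k = ((R−Rᵀ)₃₂, (R−Rᵀ)₁₃, (R−Rᵀ)₂₁) / (2 sinθ) = (-0.438464, -0.554029, -0.707673)
rvec = θ·k = (-0.303023, -0.382891, -0.489075)

rvec=(-0.3030, -0.3829, -0.4891) tvec=(-0.1253, 0.0320, 0.4032)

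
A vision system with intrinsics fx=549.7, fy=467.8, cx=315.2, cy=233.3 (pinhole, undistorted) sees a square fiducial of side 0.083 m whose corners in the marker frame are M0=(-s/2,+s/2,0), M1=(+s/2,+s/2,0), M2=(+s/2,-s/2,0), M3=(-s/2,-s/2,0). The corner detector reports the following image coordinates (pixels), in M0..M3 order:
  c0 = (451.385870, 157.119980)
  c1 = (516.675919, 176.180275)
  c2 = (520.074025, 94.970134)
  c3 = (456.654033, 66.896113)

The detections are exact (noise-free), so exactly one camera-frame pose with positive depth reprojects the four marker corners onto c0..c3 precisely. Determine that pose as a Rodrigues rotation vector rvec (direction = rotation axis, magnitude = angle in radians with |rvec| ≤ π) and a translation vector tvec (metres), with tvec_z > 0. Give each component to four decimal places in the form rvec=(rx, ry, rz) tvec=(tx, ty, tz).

rvec=(-0.0860, -0.6344, 0.1104) tvec=(0.1377, -0.1023, 0.4379)

Intrinsics K: fx=549.7, fy=467.8, cx=315.2, cy=233.3
Marker side s = 0.083 m; corners in marker frame (Z=0):
  M0 = (-0.0415, +0.0415, 0)
  M1 = (+0.0415, +0.0415, 0)
  M2 = (+0.0415, -0.0415, 0)
  M3 = (-0.0415, -0.0415, 0)
Detected image corners:
  c0 = (451.385870, 157.119980) px
  c1 = (516.675919, 176.180275) px
  c2 = (520.074025, 94.970134) px
  c3 = (456.654033, 66.896113) px
Planar DLT: solve 8×8 A·h = b for H (H[2,2]=1):
  H  [+1425.98119 -177.98379 +488.00813]
  H  [+450.21388 +997.53521 +123.98373]
  H  [+1.33843 -0.25998 +1.00000]
B = K⁻¹H; ‖b₁‖=2.283639, ‖b₂‖=2.283639; λ = 2/(‖b₁‖+‖b₂‖) = 0.437898, sign → tz>0 ⇒ λ=+0.437898
r₁ = λ·B[:,0] = (+0.79988,+0.12914,+0.58610); r₂ = λ·B[:,1] = (-0.07650,+0.99055,-0.11385)
r₃ = r₁×r₂ = (-0.59526,+0.04622,+0.80220); SVD([r₁ r₂ r₃]) → R = UVᵀ:
  R  [+0.79988 -0.07650 -0.59526]
  R  [+0.12914 +0.99055 +0.04622]
  R  [+0.58610 -0.11385 +0.80220]
t = (+0.13766, -0.10233, +0.43790) m
tr R = 2.592637; θ = arccos((tr R − 1)/2) = 0.649612 rad = 37.220°
axis k = ((R−Rᵀ)₃₂, (R−Rᵀ)₁₃, (R−Rᵀ)₂₁) / (2 sinθ) = (-0.132317, -0.976523, +0.169988)
rvec = θ·k = (-0.085954, -0.634361, +0.110426)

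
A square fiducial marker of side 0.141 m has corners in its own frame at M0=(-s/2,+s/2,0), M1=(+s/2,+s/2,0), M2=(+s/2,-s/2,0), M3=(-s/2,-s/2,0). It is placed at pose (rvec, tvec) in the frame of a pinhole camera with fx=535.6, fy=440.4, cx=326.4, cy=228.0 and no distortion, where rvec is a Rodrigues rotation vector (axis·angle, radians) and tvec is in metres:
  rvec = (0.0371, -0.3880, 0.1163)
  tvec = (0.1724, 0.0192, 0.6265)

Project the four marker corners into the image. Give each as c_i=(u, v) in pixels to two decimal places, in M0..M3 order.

c0=(414.78, 287.90) c1=(513.65, 293.06) c2=(528.13, 198.76) c3=(430.23, 185.15)

Intrinsics K: fx=535.6, fy=440.4, cx=326.4, cy=228.0
Marker side s = 0.141 m; corners in marker frame (Z=0):
  M0 = (-0.0705, +0.0705, 0)
  M1 = (+0.0705, +0.0705, 0)
  M2 = (+0.0705, -0.0705, 0)
  M3 = (-0.0705, -0.0705, 0)
rvec = (0.0371, -0.3880, 0.1163), |rvec| = θ = 0.40675 rad = 23.305°
Rodrigues: sinθ=0.39563, 1−cosθ=0.08159; R = I + sinθ·[k]× + (1−cosθ)·[k]×²:
    [+0.91909 -0.12022 -0.37526]
    [+0.10602 +0.99265 -0.05834]
    [+0.37952 +0.01383 +0.92508]
t = (0.1724, 0.0192, 0.6265) m
M0: Pc = R·M0+t = (+0.09913, +0.08171, +0.60072); u = 535.6·(+0.09913)/0.60072 + 326.4 = 414.7830, v = 440.4·(+0.08171)/0.60072 + 228.0 = 287.9015
M1: Pc = R·M1+t = (+0.22872, +0.09666, +0.65423); u = 535.6·(+0.22872)/0.65423 + 326.4 = 513.6468, v = 440.4·(+0.09666)/0.65423 + 228.0 = 293.0649
M2: Pc = R·M2+t = (+0.24567, -0.04331, +0.65228); u = 535.6·(+0.24567)/0.65228 + 326.4 = 528.1253, v = 440.4·(-0.04331)/0.65228 + 228.0 = 198.7601
M3: Pc = R·M3+t = (+0.11608, -0.05826, +0.59877); u = 535.6·(+0.11608)/0.59877 + 326.4 = 430.2334, v = 440.4·(-0.05826)/0.59877 + 228.0 = 185.1519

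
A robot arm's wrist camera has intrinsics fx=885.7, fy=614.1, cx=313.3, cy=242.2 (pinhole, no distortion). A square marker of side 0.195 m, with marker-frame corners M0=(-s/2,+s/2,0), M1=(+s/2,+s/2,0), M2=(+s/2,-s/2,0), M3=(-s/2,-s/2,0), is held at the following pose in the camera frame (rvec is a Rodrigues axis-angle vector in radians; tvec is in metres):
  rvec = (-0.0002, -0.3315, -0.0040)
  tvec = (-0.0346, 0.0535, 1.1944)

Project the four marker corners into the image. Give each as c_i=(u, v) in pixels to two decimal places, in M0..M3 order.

Intrinsics K: fx=885.7, fy=614.1, cx=313.3, cy=242.2
Marker side s = 0.195 m; corners in marker frame (Z=0):
  M0 = (-0.0975, +0.0975, 0)
  M1 = (+0.0975, +0.0975, 0)
  M2 = (+0.0975, -0.0975, 0)
  M3 = (-0.0975, -0.0975, 0)
rvec = (-0.0002, -0.3315, -0.0040), |rvec| = θ = 0.33152 rad = 18.995°
Rodrigues: sinθ=0.32548, 1−cosθ=0.05445; R = I + sinθ·[k]× + (1−cosθ)·[k]×²:
    [+0.94555 +0.00396 -0.32546]
    [-0.00389 +0.99999 +0.00085]
    [+0.32546 +0.00046 +0.94556]
t = (-0.0346, 0.0535, 1.1944) m
M0: Pc = R·M0+t = (-0.12640, +0.15138, +1.16271); u = 885.7·(-0.12640)/1.16271 + 313.3 = 217.0108, v = 614.1·(+0.15138)/1.16271 + 242.2 = 322.1525
M1: Pc = R·M1+t = (+0.05798, +0.15062, +1.22618); u = 885.7·(+0.05798)/1.22618 + 313.3 = 355.1783, v = 614.1·(+0.15062)/1.22618 + 242.2 = 317.6340
M2: Pc = R·M2+t = (+0.05720, -0.04438, +1.22609); u = 885.7·(+0.05720)/1.22609 + 313.3 = 354.6235, v = 614.1·(-0.04438)/1.22609 + 242.2 = 219.9723
M3: Pc = R·M3+t = (-0.12718, -0.04362, +1.16262); u = 885.7·(-0.12718)/1.16262 + 313.3 = 216.4150, v = 614.1·(-0.04362)/1.16262 + 242.2 = 219.1601

c0=(217.01, 322.15) c1=(355.18, 317.63) c2=(354.62, 219.97) c3=(216.42, 219.16)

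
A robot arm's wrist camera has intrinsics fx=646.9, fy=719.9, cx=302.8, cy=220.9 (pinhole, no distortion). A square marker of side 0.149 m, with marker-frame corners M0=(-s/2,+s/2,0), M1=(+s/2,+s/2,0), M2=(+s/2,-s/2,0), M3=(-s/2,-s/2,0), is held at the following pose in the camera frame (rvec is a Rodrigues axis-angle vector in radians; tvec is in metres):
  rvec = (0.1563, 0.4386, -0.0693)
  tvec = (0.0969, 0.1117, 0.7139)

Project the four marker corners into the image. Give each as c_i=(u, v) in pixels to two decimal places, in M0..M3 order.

Intrinsics K: fx=646.9, fy=719.9, cx=302.8, cy=220.9
Marker side s = 0.149 m; corners in marker frame (Z=0):
  M0 = (-0.0745, +0.0745, 0)
  M1 = (+0.0745, +0.0745, 0)
  M2 = (+0.0745, -0.0745, 0)
  M3 = (-0.0745, -0.0745, 0)
rvec = (0.1563, 0.4386, -0.0693), |rvec| = θ = 0.47075 rad = 26.972°
Rodrigues: sinθ=0.45355, 1−cosθ=0.10877; R = I + sinθ·[k]× + (1−cosθ)·[k]×²:
    [+0.90322 +0.10042 +0.41726]
    [-0.03312 +0.98565 -0.16551]
    [-0.42790 +0.13567 +0.89359]
t = (0.0969, 0.1117, 0.7139) m
M0: Pc = R·M0+t = (+0.03709, +0.18760, +0.75589); u = 646.9·(+0.03709)/0.75589 + 302.8 = 334.5432, v = 719.9·(+0.18760)/0.75589 + 220.9 = 399.5674
M1: Pc = R·M1+t = (+0.17167, +0.18266, +0.69213); u = 646.9·(+0.17167)/0.69213 + 302.8 = 463.2527, v = 719.9·(+0.18266)/0.69213 + 220.9 = 410.8927
M2: Pc = R·M2+t = (+0.15671, +0.03580, +0.67191); u = 646.9·(+0.15671)/0.67191 + 302.8 = 453.6749, v = 719.9·(+0.03580)/0.67191 + 220.9 = 259.2583
M3: Pc = R·M3+t = (+0.02213, +0.04074, +0.73567); u = 646.9·(+0.02213)/0.73567 + 302.8 = 322.2588, v = 719.9·(+0.04074)/0.73567 + 220.9 = 260.7631

c0=(334.54, 399.57) c1=(463.25, 410.89) c2=(453.67, 259.26) c3=(322.26, 260.76)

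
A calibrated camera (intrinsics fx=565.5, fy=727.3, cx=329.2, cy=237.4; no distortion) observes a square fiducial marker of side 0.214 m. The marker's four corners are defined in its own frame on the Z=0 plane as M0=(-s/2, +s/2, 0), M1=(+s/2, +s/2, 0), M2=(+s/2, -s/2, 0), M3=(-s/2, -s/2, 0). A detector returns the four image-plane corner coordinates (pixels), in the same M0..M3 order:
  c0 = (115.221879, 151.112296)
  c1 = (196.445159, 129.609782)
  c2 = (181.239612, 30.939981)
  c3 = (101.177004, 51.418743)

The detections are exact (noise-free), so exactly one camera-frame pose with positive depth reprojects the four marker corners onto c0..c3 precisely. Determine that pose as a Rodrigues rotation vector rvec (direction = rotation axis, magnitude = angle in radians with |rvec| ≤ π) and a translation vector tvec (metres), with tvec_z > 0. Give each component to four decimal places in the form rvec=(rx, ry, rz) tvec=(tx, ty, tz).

rvec=(-0.1141, -0.0369, -0.2148) tvec=(-0.4754, -0.3010, 1.4886)

Intrinsics K: fx=565.5, fy=727.3, cx=329.2, cy=237.4
Marker side s = 0.214 m; corners in marker frame (Z=0):
  M0 = (-0.1070, +0.1070, 0)
  M1 = (+0.1070, +0.1070, 0)
  M2 = (+0.1070, -0.1070, 0)
  M3 = (-0.1070, -0.1070, 0)
Detected image corners:
  c0 = (115.221879, 151.112296) px
  c1 = (196.445159, 129.609782) px
  c2 = (181.239612, 30.939981) px
  c3 = (101.177004, 51.418743) px
Planar DLT: solve 8×8 A·h = b for H (H[2,2]=1):
  H  [+381.67796 +57.48078 +148.60491]
  H  [-95.09628 +456.81357 +90.34505]
  H  [+0.03274 -0.07319 +1.00000]
B = K⁻¹H; ‖b₁‖=0.671754, ‖b₂‖=0.671754; λ = 2/(‖b₁‖+‖b₂‖) = 1.488640, sign → tz>0 ⇒ λ=+1.488640
r₁ = λ·B[:,0] = (+0.97637,-0.21055,+0.04874); r₂ = λ·B[:,1] = (+0.21474,+0.97057,-0.10896)
r₃ = r₁×r₂ = (-0.02437,+0.11685,+0.99285); SVD([r₁ r₂ r₃]) → R = UVᵀ:
  R  [+0.97637 +0.21474 -0.02437]
  R  [-0.21055 +0.97057 +0.11685]
  R  [+0.04874 -0.10896 +0.99285]
t = (-0.47540, -0.30099, +1.48864) m
tr R = 2.939790; θ = arccos((tr R − 1)/2) = 0.245996 rad = 14.095°
axis k = ((R−Rᵀ)₃₂, (R−Rᵀ)₁₃, (R−Rᵀ)₂₁) / (2 sinθ) = (-0.463634, -0.150107, -0.873219)
rvec = θ·k = (-0.114052, -0.036926, -0.214809)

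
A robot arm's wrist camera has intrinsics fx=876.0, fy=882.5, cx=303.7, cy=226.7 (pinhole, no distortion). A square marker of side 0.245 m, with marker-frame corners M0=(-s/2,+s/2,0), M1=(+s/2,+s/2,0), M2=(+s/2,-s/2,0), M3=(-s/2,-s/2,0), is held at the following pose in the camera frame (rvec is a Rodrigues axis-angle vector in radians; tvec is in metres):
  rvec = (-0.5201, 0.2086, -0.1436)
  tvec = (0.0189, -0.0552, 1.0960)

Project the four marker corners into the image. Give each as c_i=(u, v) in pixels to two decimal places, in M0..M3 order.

Intrinsics K: fx=876.0, fy=882.5, cx=303.7, cy=226.7
Marker side s = 0.245 m; corners in marker frame (Z=0):
  M0 = (-0.1225, +0.1225, 0)
  M1 = (+0.1225, +0.1225, 0)
  M2 = (+0.1225, -0.1225, 0)
  M3 = (-0.1225, -0.1225, 0)
rvec = (-0.5201, 0.2086, -0.1436), |rvec| = θ = 0.57848 rad = 33.144°
Rodrigues: sinθ=0.54675, 1−cosθ=0.16271; R = I + sinθ·[k]× + (1−cosθ)·[k]×²:
    [+0.96882 +0.08297 +0.23347]
    [-0.18847 +0.85845 +0.47701]
    [-0.16085 -0.50614 +0.84732]
t = (0.0189, -0.0552, 1.0960) m
M0: Pc = R·M0+t = (-0.08962, +0.07305, +1.05370); u = 876.0·(-0.08962)/1.05370 + 303.7 = 229.1975, v = 882.5·(+0.07305)/1.05370 + 226.7 = 287.8798
M1: Pc = R·M1+t = (+0.14774, +0.02687, +1.01429); u = 876.0·(+0.14774)/1.01429 + 303.7 = 431.3000, v = 882.5·(+0.02687)/1.01429 + 226.7 = 250.0805
M2: Pc = R·M2+t = (+0.12742, -0.18345, +1.13830); u = 876.0·(+0.12742)/1.13830 + 303.7 = 401.7554, v = 882.5·(-0.18345)/1.13830 + 226.7 = 84.4761
M3: Pc = R·M3+t = (-0.10994, -0.13727, +1.17771); u = 876.0·(-0.10994)/1.17771 + 303.7 = 221.9213, v = 882.5·(-0.13727)/1.17771 + 226.7 = 123.8366

c0=(229.20, 287.88) c1=(431.30, 250.08) c2=(401.76, 84.48) c3=(221.92, 123.84)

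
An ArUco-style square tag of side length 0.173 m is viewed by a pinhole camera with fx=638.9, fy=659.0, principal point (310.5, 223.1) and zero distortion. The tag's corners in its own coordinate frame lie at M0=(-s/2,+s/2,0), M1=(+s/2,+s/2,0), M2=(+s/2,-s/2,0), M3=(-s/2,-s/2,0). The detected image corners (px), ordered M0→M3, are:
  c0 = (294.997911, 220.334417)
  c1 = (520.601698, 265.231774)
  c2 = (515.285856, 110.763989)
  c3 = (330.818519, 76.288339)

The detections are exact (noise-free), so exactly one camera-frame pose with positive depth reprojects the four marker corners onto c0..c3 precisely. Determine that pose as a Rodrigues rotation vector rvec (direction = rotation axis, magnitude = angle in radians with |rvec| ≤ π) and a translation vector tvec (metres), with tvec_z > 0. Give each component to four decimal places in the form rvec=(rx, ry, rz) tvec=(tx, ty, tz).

rvec=(-0.6830, -0.0166, 0.2002) tvec=(0.0884, -0.0512, 0.5386)

Intrinsics K: fx=638.9, fy=659.0, cx=310.5, cy=223.1
Marker side s = 0.173 m; corners in marker frame (Z=0):
  M0 = (-0.0865, +0.0865, 0)
  M1 = (+0.0865, +0.0865, 0)
  M2 = (+0.0865, -0.0865, 0)
  M3 = (-0.0865, -0.0865, 0)
Detected image corners:
  c0 = (294.997911, 220.334417) px
  c1 = (520.601698, 265.231774) px
  c2 = (515.285856, 110.763989) px
  c3 = (330.818519, 76.288339) px
Planar DLT: solve 8×8 A·h = b for H (H[2,2]=1):
  H  [+1134.37863 -573.78689 +415.36737]
  H  [+210.65680 +666.33363 +160.46308]
  H  [-0.09340 -1.16666 +1.00000]
B = K⁻¹H; ‖b₁‖=1.856833, ‖b₂‖=1.856833; λ = 2/(‖b₁‖+‖b₂‖) = 0.538551, sign → tz>0 ⇒ λ=+0.538551
r₁ = λ·B[:,0] = (+0.98065,+0.18918,-0.05030); r₂ = λ·B[:,1] = (-0.17831,+0.75725,-0.62831)
r₃ = r₁×r₂ = (-0.08078,+0.62512,+0.77634); SVD([r₁ r₂ r₃]) → R = UVᵀ:
  R  [+0.98065 -0.17831 -0.08078]
  R  [+0.18918 +0.75725 +0.62512]
  R  [-0.05030 -0.62831 +0.77634]
t = (+0.08840, -0.05119, +0.53855) m
tr R = 2.514244; θ = arccos((tr R − 1)/2) = 0.711900 rad = 40.789°
axis k = ((R−Rᵀ)₃₂, (R−Rᵀ)₁₃, (R−Rᵀ)₂₁) / (2 sinθ) = (-0.959345, -0.023325, +0.281272)
rvec = θ·k = (-0.682958, -0.016605, +0.200238)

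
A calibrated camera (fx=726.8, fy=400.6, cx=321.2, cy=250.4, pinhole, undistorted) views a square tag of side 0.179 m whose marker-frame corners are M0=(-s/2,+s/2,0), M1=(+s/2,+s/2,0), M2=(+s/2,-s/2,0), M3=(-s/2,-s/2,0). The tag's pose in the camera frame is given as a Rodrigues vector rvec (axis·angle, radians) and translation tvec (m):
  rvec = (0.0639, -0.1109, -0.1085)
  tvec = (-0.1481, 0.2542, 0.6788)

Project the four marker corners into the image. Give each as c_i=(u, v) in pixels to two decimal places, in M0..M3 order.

c0=(76.76, 459.74) c1=(268.54, 442.46) c2=(247.66, 341.68) c3=(51.67, 356.37)

Intrinsics K: fx=726.8, fy=400.6, cx=321.2, cy=250.4
Marker side s = 0.179 m; corners in marker frame (Z=0):
  M0 = (-0.0895, +0.0895, 0)
  M1 = (+0.0895, +0.0895, 0)
  M2 = (+0.0895, -0.0895, 0)
  M3 = (-0.0895, -0.0895, 0)
rvec = (0.0639, -0.1109, -0.1085), |rvec| = θ = 0.16779 rad = 9.614°
Rodrigues: sinθ=0.16701, 1−cosθ=0.01404; R = I + sinθ·[k]× + (1−cosθ)·[k]×²:
    [+0.98799 +0.10446 -0.11384]
    [-0.11153 +0.99209 -0.05760]
    [+0.10692 +0.06960 +0.99183]
t = (-0.1481, 0.2542, 0.6788) m
M0: Pc = R·M0+t = (-0.22718, +0.35297, +0.67546); u = 726.8·(-0.22718)/0.67546 + 321.2 = 76.7564, v = 400.6·(+0.35297)/0.67546 + 250.4 = 459.7407
M1: Pc = R·M1+t = (-0.05033, +0.33301, +0.69460); u = 726.8·(-0.05033)/0.69460 + 321.2 = 268.5412, v = 400.6·(+0.33301)/0.69460 + 250.4 = 442.4590
M2: Pc = R·M2+t = (-0.06902, +0.15543, +0.68214); u = 726.8·(-0.06902)/0.68214 + 321.2 = 247.6575, v = 400.6·(+0.15543)/0.68214 + 250.4 = 341.6771
M3: Pc = R·M3+t = (-0.24587, +0.17539, +0.66300); u = 726.8·(-0.24587)/0.66300 + 321.2 = 51.6659, v = 400.6·(+0.17539)/0.66300 + 250.4 = 356.3742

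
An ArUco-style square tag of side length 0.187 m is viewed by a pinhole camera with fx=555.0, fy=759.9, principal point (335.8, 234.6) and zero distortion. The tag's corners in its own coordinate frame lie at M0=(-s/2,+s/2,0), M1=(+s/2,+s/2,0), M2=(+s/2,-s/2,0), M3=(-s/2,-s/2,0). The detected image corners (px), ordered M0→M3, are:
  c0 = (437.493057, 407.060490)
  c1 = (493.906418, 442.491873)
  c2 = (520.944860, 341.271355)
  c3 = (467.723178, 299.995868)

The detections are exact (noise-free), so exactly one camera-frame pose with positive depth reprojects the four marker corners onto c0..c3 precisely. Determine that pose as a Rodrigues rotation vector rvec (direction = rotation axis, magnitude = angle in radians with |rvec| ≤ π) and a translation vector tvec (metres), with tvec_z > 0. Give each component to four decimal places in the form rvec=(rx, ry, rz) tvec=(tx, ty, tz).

Intrinsics K: fx=555.0, fy=759.9, cx=335.8, cy=234.6
Marker side s = 0.187 m; corners in marker frame (Z=0):
  M0 = (-0.0935, +0.0935, 0)
  M1 = (+0.0935, +0.0935, 0)
  M2 = (+0.0935, -0.0935, 0)
  M3 = (-0.0935, -0.0935, 0)
Detected image corners:
  c0 = (437.493057, 407.060490) px
  c1 = (493.906418, 442.491873) px
  c2 = (520.944860, 341.271355) px
  c3 = (467.723178, 299.995868) px
Planar DLT: solve 8×8 A·h = b for H (H[2,2]=1):
  H  [+460.00689 -215.08635 +481.08186]
  H  [+334.92926 +508.07870 +372.69730]
  H  [+0.34784 -0.12966 +1.00000]
B = K⁻¹H; ‖b₁‖=0.783916, ‖b₂‖=0.783916; λ = 2/(‖b₁‖+‖b₂‖) = 1.275648, sign → tz>0 ⇒ λ=+1.275648
r₁ = λ·B[:,0] = (+0.78884,+0.42526,+0.44372); r₂ = λ·B[:,1] = (-0.39429,+0.90398,-0.16540)
r₃ = r₁×r₂ = (-0.47145,-0.04448,+0.88077); SVD([r₁ r₂ r₃]) → R = UVᵀ:
  R  [+0.78884 -0.39429 -0.47145]
  R  [+0.42526 +0.90398 -0.04448]
  R  [+0.44372 -0.16540 +0.88077]
t = (+0.33393, +0.23182, +1.27565) m
tr R = 2.573586; θ = arccos((tr R − 1)/2) = 0.665201 rad = 38.113°
axis k = ((R−Rᵀ)₃₂, (R−Rᵀ)₁₃, (R−Rᵀ)₂₁) / (2 sinθ) = (-0.097957, -0.741369, +0.663910)
rvec = θ·k = (-0.065161, -0.493159, +0.441633)

rvec=(-0.0652, -0.4932, 0.4416) tvec=(0.3339, 0.2318, 1.2756)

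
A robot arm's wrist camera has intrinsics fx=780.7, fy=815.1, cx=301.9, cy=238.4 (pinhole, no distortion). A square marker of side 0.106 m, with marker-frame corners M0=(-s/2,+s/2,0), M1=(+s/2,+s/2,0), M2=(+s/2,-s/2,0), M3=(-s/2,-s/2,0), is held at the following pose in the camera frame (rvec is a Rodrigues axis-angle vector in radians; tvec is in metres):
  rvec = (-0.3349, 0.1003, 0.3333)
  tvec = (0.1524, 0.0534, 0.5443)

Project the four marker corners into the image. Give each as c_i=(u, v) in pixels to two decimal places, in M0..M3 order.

c0=(425.23, 366.85) c1=(578.69, 421.31) c2=(612.93, 271.32) c3=(467.25, 224.19)

Intrinsics K: fx=780.7, fy=815.1, cx=301.9, cy=238.4
Marker side s = 0.106 m; corners in marker frame (Z=0):
  M0 = (-0.0530, +0.0530, 0)
  M1 = (+0.0530, +0.0530, 0)
  M2 = (+0.0530, -0.0530, 0)
  M3 = (-0.0530, -0.0530, 0)
rvec = (-0.3349, 0.1003, 0.3333), |rvec| = θ = 0.48302 rad = 27.675°
Rodrigues: sinθ=0.46445, 1−cosθ=0.11440; R = I + sinθ·[k]× + (1−cosθ)·[k]×²:
    [+0.94059 -0.33696 +0.04171]
    [+0.30402 +0.89053 +0.33842]
    [-0.15118 -0.30564 +0.94007]
t = (0.1524, 0.0534, 0.5443) m
M0: Pc = R·M0+t = (+0.08469, +0.08449, +0.53611); u = 780.7·(+0.08469)/0.53611 + 301.9 = 425.2267, v = 815.1·(+0.08449)/0.53611 + 238.4 = 366.8500
M1: Pc = R·M1+t = (+0.18439, +0.11671, +0.52009); u = 780.7·(+0.18439)/0.52009 + 301.9 = 578.6898, v = 815.1·(+0.11671)/0.52009 + 238.4 = 421.3134
M2: Pc = R·M2+t = (+0.22011, +0.02231, +0.55249); u = 780.7·(+0.22011)/0.55249 + 301.9 = 612.9308, v = 815.1·(+0.02231)/0.55249 + 238.4 = 271.3219
M3: Pc = R·M3+t = (+0.12041, -0.00991, +0.56851); u = 780.7·(+0.12041)/0.56851 + 301.9 = 467.2478, v = 815.1·(-0.00991)/0.56851 + 238.4 = 224.1900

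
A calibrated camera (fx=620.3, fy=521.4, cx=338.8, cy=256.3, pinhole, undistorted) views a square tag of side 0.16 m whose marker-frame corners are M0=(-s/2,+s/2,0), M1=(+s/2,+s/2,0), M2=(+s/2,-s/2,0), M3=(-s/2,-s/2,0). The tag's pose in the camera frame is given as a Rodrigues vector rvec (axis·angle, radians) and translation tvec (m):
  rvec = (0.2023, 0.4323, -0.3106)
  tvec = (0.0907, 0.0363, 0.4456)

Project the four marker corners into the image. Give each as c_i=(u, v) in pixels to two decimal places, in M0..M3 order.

c0=(400.29, 395.52) c1=(614.06, 368.92) c2=(544.48, 180.14) c3=(331.95, 236.11)

Intrinsics K: fx=620.3, fy=521.4, cx=338.8, cy=256.3
Marker side s = 0.16 m; corners in marker frame (Z=0):
  M0 = (-0.0800, +0.0800, 0)
  M1 = (+0.0800, +0.0800, 0)
  M2 = (+0.0800, -0.0800, 0)
  M3 = (-0.0800, -0.0800, 0)
rvec = (0.2023, 0.4323, -0.3106), |rvec| = θ = 0.56946 rad = 32.627°
Rodrigues: sinθ=0.53917, 1−cosθ=0.15781; R = I + sinθ·[k]× + (1−cosθ)·[k]×²:
    [+0.86211 +0.33664 +0.37873]
    [-0.25152 +0.93314 -0.25688]
    [-0.43989 +0.12620 +0.88914]
t = (0.0907, 0.0363, 0.4456) m
M0: Pc = R·M0+t = (+0.04866, +0.13107, +0.49089); u = 620.3·(+0.04866)/0.49089 + 338.8 = 400.2915, v = 521.4·(+0.13107)/0.49089 + 256.3 = 395.5203
M1: Pc = R·M1+t = (+0.18660, +0.09083, +0.42050); u = 620.3·(+0.18660)/0.42050 + 338.8 = 614.0596, v = 521.4·(+0.09083)/0.42050 + 256.3 = 368.9223
M2: Pc = R·M2+t = (+0.13274, -0.05847, +0.40031); u = 620.3·(+0.13274)/0.40031 + 338.8 = 544.4818, v = 521.4·(-0.05847)/0.40031 + 256.3 = 180.1400
M3: Pc = R·M3+t = (-0.00520, -0.01823, +0.47070); u = 620.3·(-0.00520)/0.47070 + 338.8 = 331.9471, v = 521.4·(-0.01823)/0.47070 + 256.3 = 236.1073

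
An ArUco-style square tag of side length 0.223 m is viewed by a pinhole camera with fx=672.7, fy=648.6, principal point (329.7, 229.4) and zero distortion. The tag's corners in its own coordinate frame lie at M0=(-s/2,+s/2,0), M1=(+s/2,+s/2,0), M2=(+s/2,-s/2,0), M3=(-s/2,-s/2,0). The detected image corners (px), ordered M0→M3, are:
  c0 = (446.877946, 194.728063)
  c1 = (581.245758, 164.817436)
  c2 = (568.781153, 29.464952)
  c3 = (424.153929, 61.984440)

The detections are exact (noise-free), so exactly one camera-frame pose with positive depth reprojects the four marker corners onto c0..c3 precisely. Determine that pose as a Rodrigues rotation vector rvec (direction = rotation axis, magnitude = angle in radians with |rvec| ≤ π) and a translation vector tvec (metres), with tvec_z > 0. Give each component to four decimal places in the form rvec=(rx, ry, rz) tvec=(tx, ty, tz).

Intrinsics K: fx=672.7, fy=648.6, cx=329.7, cy=229.4
Marker side s = 0.223 m; corners in marker frame (Z=0):
  M0 = (-0.1115, +0.1115, 0)
  M1 = (+0.1115, +0.1115, 0)
  M2 = (+0.1115, -0.1115, 0)
  M3 = (-0.1115, -0.1115, 0)
Detected image corners:
  c0 = (446.877946, 194.728063) px
  c1 = (581.245758, 164.817436) px
  c2 = (568.781153, 29.464952) px
  c3 = (424.153929, 61.984440) px
Planar DLT: solve 8×8 A·h = b for H (H[2,2]=1):
  H  [+619.55845 +246.20935 +505.51031]
  H  [-140.90927 +638.43499 +115.24068]
  H  [-0.01018 +0.33108 +1.00000]
B = K⁻¹H; ‖b₁‖=0.950373, ‖b₂‖=0.950373; λ = 2/(‖b₁‖+‖b₂‖) = 1.052219, sign → tz>0 ⇒ λ=+1.052219
r₁ = λ·B[:,0] = (+0.97434,-0.22481,-0.01071); r₂ = λ·B[:,1] = (+0.21437,+0.91251,+0.34837)
r₃ = r₁×r₂ = (-0.06855,-0.34173,+0.93729); SVD([r₁ r₂ r₃]) → R = UVᵀ:
  R  [+0.97434 +0.21437 -0.06855]
  R  [-0.22481 +0.91251 -0.34173]
  R  [-0.01071 +0.34837 +0.93729]
t = (+0.27500, -0.18520, +1.05222) m
tr R = 2.824153; θ = arccos((tr R − 1)/2) = 0.422476 rad = 24.206°
axis k = ((R−Rᵀ)₃₂, (R−Rᵀ)₁₃, (R−Rᵀ)₂₁) / (2 sinθ) = (+0.841547, -0.070531, -0.535559)
rvec = θ·k = (+0.355534, -0.029798, -0.226261)

rvec=(0.3555, -0.0298, -0.2263) tvec=(0.2750, -0.1852, 1.0522)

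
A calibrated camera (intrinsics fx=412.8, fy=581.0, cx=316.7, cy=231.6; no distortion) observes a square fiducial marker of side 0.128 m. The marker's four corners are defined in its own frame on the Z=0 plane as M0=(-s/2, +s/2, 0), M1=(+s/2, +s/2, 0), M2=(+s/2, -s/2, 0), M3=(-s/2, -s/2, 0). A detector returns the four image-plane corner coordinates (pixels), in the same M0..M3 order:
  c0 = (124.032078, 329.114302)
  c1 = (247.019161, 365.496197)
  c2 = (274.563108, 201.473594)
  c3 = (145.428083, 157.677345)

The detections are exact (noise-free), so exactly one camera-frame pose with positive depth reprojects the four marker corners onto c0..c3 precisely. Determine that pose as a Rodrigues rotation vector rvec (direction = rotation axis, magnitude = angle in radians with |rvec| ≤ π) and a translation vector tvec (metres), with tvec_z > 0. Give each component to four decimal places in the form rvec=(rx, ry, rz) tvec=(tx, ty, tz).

Intrinsics K: fx=412.8, fy=581.0, cx=316.7, cy=231.6
Marker side s = 0.128 m; corners in marker frame (Z=0):
  M0 = (-0.0640, +0.0640, 0)
  M1 = (+0.0640, +0.0640, 0)
  M2 = (+0.0640, -0.0640, 0)
  M3 = (-0.0640, -0.0640, 0)
Detected image corners:
  c0 = (124.032078, 329.114302) px
  c1 = (247.019161, 365.496197) px
  c2 = (274.563108, 201.473594) px
  c3 = (145.428083, 157.677345) px
Planar DLT: solve 8×8 A·h = b for H (H[2,2]=1):
  H  [+1032.25073 -106.86757 +198.40560]
  H  [+376.41957 +1422.73901 +266.05030]
  H  [+0.24301 +0.42818 +1.00000]
B = K⁻¹H; ‖b₁‖=2.391249, ‖b₂‖=2.391249; λ = 2/(‖b₁‖+‖b₂‖) = 0.418192, sign → tz>0 ⇒ λ=+0.418192
r₁ = λ·B[:,0] = (+0.96777,+0.23043,+0.10162); r₂ = λ·B[:,1] = (-0.24564,+0.95268,+0.17906)
r₃ = r₁×r₂ = (-0.05555,-0.19825,+0.97858); SVD([r₁ r₂ r₃]) → R = UVᵀ:
  R  [+0.96777 -0.24564 -0.05555]
  R  [+0.23043 +0.95268 -0.19825]
  R  [+0.10162 +0.17906 +0.97858]
t = (-0.11984, +0.02480, +0.41819) m
tr R = 2.899023; θ = arccos((tr R − 1)/2) = 0.319122 rad = 18.284°
axis k = ((R−Rᵀ)₃₂, (R−Rᵀ)₁₃, (R−Rᵀ)₂₁) / (2 sinθ) = (+0.601333, -0.250492, +0.758718)
rvec = θ·k = (+0.191898, -0.079938, +0.242124)

rvec=(0.1919, -0.0799, 0.2421) tvec=(-0.1198, 0.0248, 0.4182)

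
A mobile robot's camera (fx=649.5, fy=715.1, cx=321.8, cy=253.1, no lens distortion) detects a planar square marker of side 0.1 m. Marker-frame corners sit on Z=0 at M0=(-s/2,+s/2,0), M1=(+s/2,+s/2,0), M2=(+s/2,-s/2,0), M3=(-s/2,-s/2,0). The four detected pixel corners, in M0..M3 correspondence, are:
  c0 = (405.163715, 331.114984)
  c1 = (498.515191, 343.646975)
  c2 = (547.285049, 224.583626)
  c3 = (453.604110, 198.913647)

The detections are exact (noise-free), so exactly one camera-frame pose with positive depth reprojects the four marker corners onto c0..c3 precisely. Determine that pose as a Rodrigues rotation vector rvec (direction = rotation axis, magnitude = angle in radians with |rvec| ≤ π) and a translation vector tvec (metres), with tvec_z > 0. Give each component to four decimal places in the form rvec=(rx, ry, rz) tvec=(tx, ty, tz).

rvec=(0.3591, -0.4847, 0.2521) tvec=(0.1232, 0.0169, 0.5129)

Intrinsics K: fx=649.5, fy=715.1, cx=321.8, cy=253.1
Marker side s = 0.1 m; corners in marker frame (Z=0):
  M0 = (-0.0500, +0.0500, 0)
  M1 = (+0.0500, +0.0500, 0)
  M2 = (+0.0500, -0.0500, 0)
  M3 = (-0.0500, -0.0500, 0)
Detected image corners:
  c0 = (405.163715, 331.114984) px
  c1 = (498.515191, 343.646975) px
  c2 = (547.285049, 224.583626) px
  c3 = (453.604110, 198.913647) px
Planar DLT: solve 8×8 A·h = b for H (H[2,2]=1):
  H  [+1394.21367 -230.74052 +477.74446]
  H  [+453.98331 +1400.42593 +276.70988]
  H  [+0.96420 +0.53637 +1.00000]
B = K⁻¹H; ‖b₁‖=1.949620, ‖b₂‖=1.949620; λ = 2/(‖b₁‖+‖b₂‖) = 0.512920, sign → tz>0 ⇒ λ=+0.512920
r₁ = λ·B[:,0] = (+0.85600,+0.15059,+0.49456); r₂ = λ·B[:,1] = (-0.31853,+0.90711,+0.27512)
r₃ = r₁×r₂ = (-0.40719,-0.39303,+0.82445); SVD([r₁ r₂ r₃]) → R = UVᵀ:
  R  [+0.85600 -0.31853 -0.40719]
  R  [+0.15059 +0.90711 -0.39303]
  R  [+0.49456 +0.27512 +0.82445]
t = (+0.12315, +0.01693, +0.51292) m
tr R = 2.587564; θ = arccos((tr R − 1)/2) = 0.653794 rad = 37.460°
axis k = ((R−Rᵀ)₃₂, (R−Rᵀ)₁₃, (R−Rᵀ)₂₁) / (2 sinθ) = (+0.549281, -0.741322, +0.385658)
rvec = θ·k = (+0.359117, -0.484671, +0.252141)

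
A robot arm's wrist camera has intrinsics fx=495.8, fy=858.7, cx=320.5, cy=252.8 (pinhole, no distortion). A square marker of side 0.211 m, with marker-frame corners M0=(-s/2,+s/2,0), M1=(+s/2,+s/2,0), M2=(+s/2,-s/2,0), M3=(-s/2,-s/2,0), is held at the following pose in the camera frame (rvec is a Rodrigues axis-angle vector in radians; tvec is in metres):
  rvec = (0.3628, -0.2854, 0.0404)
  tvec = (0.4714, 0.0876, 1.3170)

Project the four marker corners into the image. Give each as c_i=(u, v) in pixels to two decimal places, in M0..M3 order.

Intrinsics K: fx=495.8, fy=858.7, cx=320.5, cy=252.8
Marker side s = 0.211 m; corners in marker frame (Z=0):
  M0 = (-0.1055, +0.1055, 0)
  M1 = (+0.1055, +0.1055, 0)
  M2 = (+0.1055, -0.1055, 0)
  M3 = (-0.1055, -0.1055, 0)
rvec = (0.3628, -0.2854, 0.0404), |rvec| = θ = 0.46337 rad = 26.549°
Rodrigues: sinθ=0.44696, 1−cosθ=0.10545; R = I + sinθ·[k]× + (1−cosθ)·[k]×²:
    [+0.95920 -0.08982 -0.26810]
    [-0.01188 +0.93456 -0.35562]
    [+0.28249 +0.34429 +0.89535]
t = (0.4714, 0.0876, 1.3170) m
M0: Pc = R·M0+t = (+0.36073, +0.18745, +1.32352); u = 495.8·(+0.36073)/1.32352 + 320.5 = 455.6316, v = 858.7·(+0.18745)/1.32352 + 252.8 = 374.4171
M1: Pc = R·M1+t = (+0.56312, +0.18494, +1.38313); u = 495.8·(+0.56312)/1.38313 + 320.5 = 522.3575, v = 858.7·(+0.18494)/1.38313 + 252.8 = 367.6194
M2: Pc = R·M2+t = (+0.58207, -0.01225, +1.31048); u = 495.8·(+0.58207)/1.31048 + 320.5 = 540.7177, v = 858.7·(-0.01225)/1.31048 + 252.8 = 244.7736
M3: Pc = R·M3+t = (+0.37968, -0.00974, +1.25087); u = 495.8·(+0.37968)/1.25087 + 320.5 = 470.9915, v = 858.7·(-0.00974)/1.25087 + 252.8 = 246.1123

c0=(455.63, 374.42) c1=(522.36, 367.62) c2=(540.72, 244.77) c3=(470.99, 246.11)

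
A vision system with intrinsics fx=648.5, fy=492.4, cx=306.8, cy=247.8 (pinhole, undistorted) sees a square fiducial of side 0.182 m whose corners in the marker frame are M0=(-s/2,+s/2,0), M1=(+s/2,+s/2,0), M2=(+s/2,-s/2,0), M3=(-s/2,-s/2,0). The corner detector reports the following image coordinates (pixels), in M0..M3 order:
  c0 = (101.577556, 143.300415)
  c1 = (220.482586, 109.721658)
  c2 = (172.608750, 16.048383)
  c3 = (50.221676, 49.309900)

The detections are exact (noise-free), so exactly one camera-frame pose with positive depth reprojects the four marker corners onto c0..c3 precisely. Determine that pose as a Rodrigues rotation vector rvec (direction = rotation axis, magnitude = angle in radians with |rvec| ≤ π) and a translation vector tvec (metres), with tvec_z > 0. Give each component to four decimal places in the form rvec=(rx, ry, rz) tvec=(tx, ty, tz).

rvec=(0.1094, -0.0827, -0.3705) tvec=(-0.2422, -0.3149, 0.9244)

Intrinsics K: fx=648.5, fy=492.4, cx=306.8, cy=247.8
Marker side s = 0.182 m; corners in marker frame (Z=0):
  M0 = (-0.0910, +0.0910, 0)
  M1 = (+0.0910, +0.0910, 0)
  M2 = (+0.0910, -0.0910, 0)
  M3 = (-0.0910, -0.0910, 0)
Detected image corners:
  c0 = (101.577556, 143.300415) px
  c1 = (220.482586, 109.721658) px
  c2 = (172.608750, 16.048383) px
  c3 = (50.221676, 49.309900) px
Planar DLT: solve 8×8 A·h = b for H (H[2,2]=1):
  H  [+671.69413 +290.48677 +136.87924]
  H  [-178.42657 +526.03391 +80.05763]
  H  [+0.06547 +0.13166 +1.00000]
B = K⁻¹H; ‖b₁‖=1.081741, ‖b₂‖=1.081741; λ = 2/(‖b₁‖+‖b₂‖) = 0.924436, sign → tz>0 ⇒ λ=+0.924436
r₁ = λ·B[:,0] = (+0.92887,-0.36544,+0.06052); r₂ = λ·B[:,1] = (+0.35651,+0.92633,+0.12171)
r₃ = r₁×r₂ = (-0.10054,-0.09147,+0.99072); SVD([r₁ r₂ r₃]) → R = UVᵀ:
  R  [+0.92887 +0.35651 -0.10054]
  R  [-0.36544 +0.92633 -0.09147]
  R  [+0.06052 +0.12171 +0.99072]
t = (-0.24222, -0.31492, +0.92444) m
tr R = 2.845916; θ = arccos((tr R − 1)/2) = 0.395100 rad = 22.638°
axis k = ((R−Rᵀ)₃₂, (R−Rᵀ)₁₃, (R−Rᵀ)₂₁) / (2 sinθ) = (+0.276932, -0.209225, -0.937835)
rvec = θ·k = (+0.109416, -0.082665, -0.370539)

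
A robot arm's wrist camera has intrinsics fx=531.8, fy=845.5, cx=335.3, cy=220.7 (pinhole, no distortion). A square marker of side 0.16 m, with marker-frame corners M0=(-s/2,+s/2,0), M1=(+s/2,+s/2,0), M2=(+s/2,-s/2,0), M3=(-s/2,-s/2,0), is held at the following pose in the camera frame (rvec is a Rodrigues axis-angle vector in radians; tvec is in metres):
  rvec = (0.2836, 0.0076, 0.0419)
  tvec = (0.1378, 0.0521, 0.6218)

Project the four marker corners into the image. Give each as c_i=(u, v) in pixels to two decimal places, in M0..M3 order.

c0=(380.41, 385.31) c1=(512.42, 394.28) c2=(531.37, 190.73) c3=(389.49, 181.17)

Intrinsics K: fx=531.8, fy=845.5, cx=335.3, cy=220.7
Marker side s = 0.16 m; corners in marker frame (Z=0):
  M0 = (-0.0800, +0.0800, 0)
  M1 = (+0.0800, +0.0800, 0)
  M2 = (+0.0800, -0.0800, 0)
  M3 = (-0.0800, -0.0800, 0)
rvec = (0.2836, 0.0076, 0.0419), |rvec| = θ = 0.28678 rad = 16.431°
Rodrigues: sinθ=0.28286, 1−cosθ=0.04084; R = I + sinθ·[k]× + (1−cosθ)·[k]×²:
    [+0.99910 -0.04026 +0.01340]
    [+0.04240 +0.95919 -0.27957]
    [-0.00160 +0.27989 +0.96003]
t = (0.1378, 0.0521, 0.6218) m
M0: Pc = R·M0+t = (+0.05465, +0.12544, +0.64432); u = 531.8·(+0.05465)/0.64432 + 335.3 = 380.4075, v = 845.5·(+0.12544)/0.64432 + 220.7 = 385.3115
M1: Pc = R·M1+t = (+0.21451, +0.13223, +0.64406); u = 531.8·(+0.21451)/0.64406 + 335.3 = 512.4177, v = 845.5·(+0.13223)/0.64406 + 220.7 = 394.2821
M2: Pc = R·M2+t = (+0.22095, -0.02124, +0.59928); u = 531.8·(+0.22095)/0.59928 + 335.3 = 531.3689, v = 845.5·(-0.02124)/0.59928 + 220.7 = 190.7289
M3: Pc = R·M3+t = (+0.06109, -0.02803, +0.59954); u = 531.8·(+0.06109)/0.59954 + 335.3 = 389.4903, v = 845.5·(-0.02803)/0.59954 + 220.7 = 181.1748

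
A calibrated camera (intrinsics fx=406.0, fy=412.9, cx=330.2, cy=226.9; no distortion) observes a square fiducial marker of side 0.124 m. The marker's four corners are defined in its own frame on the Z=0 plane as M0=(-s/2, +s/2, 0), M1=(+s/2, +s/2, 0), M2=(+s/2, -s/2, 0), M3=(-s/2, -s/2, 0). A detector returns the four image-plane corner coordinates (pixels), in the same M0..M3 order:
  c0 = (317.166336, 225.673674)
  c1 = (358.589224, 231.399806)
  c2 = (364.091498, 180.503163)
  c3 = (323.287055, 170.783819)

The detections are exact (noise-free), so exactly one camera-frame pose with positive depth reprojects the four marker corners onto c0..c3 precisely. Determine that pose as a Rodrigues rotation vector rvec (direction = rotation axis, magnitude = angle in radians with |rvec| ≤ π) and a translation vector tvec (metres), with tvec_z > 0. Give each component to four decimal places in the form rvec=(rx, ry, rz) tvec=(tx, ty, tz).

rvec=(0.0033, -0.6324, 0.1186) tvec=(0.0269, -0.0575, 0.9609)

Intrinsics K: fx=406.0, fy=412.9, cx=330.2, cy=226.9
Marker side s = 0.124 m; corners in marker frame (Z=0):
  M0 = (-0.0620, +0.0620, 0)
  M1 = (+0.0620, +0.0620, 0)
  M2 = (+0.0620, -0.0620, 0)
  M3 = (-0.0620, -0.0620, 0)
Detected image corners:
  c0 = (317.166336, 225.673674) px
  c1 = (358.589224, 231.399806) px
  c2 = (364.091498, 180.503163) px
  c3 = (323.287055, 170.783819) px
Planar DLT: solve 8×8 A·h = b for H (H[2,2]=1):
  H  [+540.75621 -58.54133 +341.57215]
  H  [+186.37343 +418.96622 +202.18045]
  H  [+0.61388 -0.03454 +1.00000]
B = K⁻¹H; ‖b₁‖=1.040743, ‖b₂‖=1.040743; λ = 2/(‖b₁‖+‖b₂‖) = 0.960852, sign → tz>0 ⇒ λ=+0.960852
r₁ = λ·B[:,0] = (+0.80005,+0.10957,+0.58985); r₂ = λ·B[:,1] = (-0.11156,+0.99320,-0.03318)
r₃ = r₁×r₂ = (-0.58947,-0.03925,+0.80683); SVD([r₁ r₂ r₃]) → R = UVᵀ:
  R  [+0.80005 -0.11156 -0.58947]
  R  [+0.10957 +0.99320 -0.03925]
  R  [+0.58985 -0.03318 +0.80683]
t = (+0.02691, -0.05752, +0.96085) m
tr R = 2.600085; θ = arccos((tr R − 1)/2) = 0.643431 rad = 36.866°
axis k = ((R−Rᵀ)₃₂, (R−Rᵀ)₁₃, (R−Rᵀ)₂₁) / (2 sinθ) = (+0.005058, -0.982859, +0.184289)
rvec = θ·k = (+0.003254, -0.632402, +0.118577)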